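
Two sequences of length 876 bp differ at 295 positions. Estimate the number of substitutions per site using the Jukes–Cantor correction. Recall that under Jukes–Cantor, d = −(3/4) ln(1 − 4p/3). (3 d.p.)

p = 295/876 ≈ 0.336758.
d = −(3/4) ln(1 − 4p/3) = −0.75 ln(1 − 0.449011) = −0.75 ln(0.550989)
  = −0.75 × (-0.596040) = 0.447030 substitutions/site.

0.447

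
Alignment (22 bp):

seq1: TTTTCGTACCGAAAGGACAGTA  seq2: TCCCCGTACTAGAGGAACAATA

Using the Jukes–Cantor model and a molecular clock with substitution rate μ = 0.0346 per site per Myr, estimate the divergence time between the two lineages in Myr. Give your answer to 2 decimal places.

The sequences differ at 9 of 22 sites (2, 3, 4, 10, 11, 12, 14, 16, 20), so p = 9/22 ≈ 0.409091.
d = −(3/4) ln(1 − 4p/3) = −0.75 ln(1 − 0.545455) = −0.75 ln(0.454545)
  = −0.75 × (-0.788458) = 0.591344 substitutions/site.
Under a molecular clock d = 2μt, so t = d/(2μ) = 0.591344 / (2 × 0.0346) = 8.55 Myr.

8.55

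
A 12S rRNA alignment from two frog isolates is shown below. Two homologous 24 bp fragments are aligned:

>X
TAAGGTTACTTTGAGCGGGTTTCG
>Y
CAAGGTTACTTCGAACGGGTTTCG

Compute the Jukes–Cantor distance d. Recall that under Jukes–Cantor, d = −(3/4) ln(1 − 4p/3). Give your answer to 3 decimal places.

0.137

The sequences differ at 3 of 24 sites (1, 12, 15), so p = 3/24 = 0.125.
d = −(3/4) ln(1 − 4p/3) = −0.75 ln(1 − 0.166667) = −0.75 ln(0.833333)
  = −0.75 × (-0.182322) = 0.136742 substitutions/site.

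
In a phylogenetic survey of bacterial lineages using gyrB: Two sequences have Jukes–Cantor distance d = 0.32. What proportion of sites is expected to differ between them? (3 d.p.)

0.260

p = (3/4)(1 − e^(−4d/3)) = 0.75 × (1 − e^(-0.426667)) = 0.75 × (1 − 0.652681) = 0.260489.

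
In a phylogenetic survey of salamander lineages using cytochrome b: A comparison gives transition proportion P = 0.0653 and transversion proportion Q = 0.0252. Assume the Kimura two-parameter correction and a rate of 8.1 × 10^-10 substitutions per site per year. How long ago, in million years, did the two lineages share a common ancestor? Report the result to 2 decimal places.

Under the Kimura two-parameter model, d = −½ ln(1 − 2P − Q) − ¼ ln(1 − 2Q).
1 − 2P − Q = 0.8442, giving −½ ln(0.8442) = 0.084683.
1 − 2Q = 0.9496, giving −¼ ln(0.9496) = 0.012929.
d = 0.084683 + 0.012929 = 0.097612.
Under a molecular clock d = 2μt, so t = d/(2μ) = 0.097612 / (2 × 8.1 × 10^-10) = 60.25 million years.

60.25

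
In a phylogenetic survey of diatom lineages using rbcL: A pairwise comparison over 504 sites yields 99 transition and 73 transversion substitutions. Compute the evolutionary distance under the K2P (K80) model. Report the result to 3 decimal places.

0.471

P = 99/504 ≈ 0.196429 and Q = 73/504 ≈ 0.144841.
Under the Kimura two-parameter model, d = −½ ln(1 − 2P − Q) − ¼ ln(1 − 2Q).
1 − 2P − Q = 0.462301, giving −½ ln(0.462301) = 0.385770.
1 − 2Q = 0.710318, giving −¼ ln(0.710318) = 0.085511.
d = 0.385770 + 0.085511 = 0.471281.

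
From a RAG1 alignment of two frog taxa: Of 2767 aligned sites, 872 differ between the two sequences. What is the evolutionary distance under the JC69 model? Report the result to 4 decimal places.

0.4088

p = 872/2767 ≈ 0.315143.
d = −(3/4) ln(1 − 4p/3) = −0.75 ln(1 − 0.420191) = −0.75 ln(0.579809)
  = −0.75 × (-0.545057) = 0.408793 substitutions/site.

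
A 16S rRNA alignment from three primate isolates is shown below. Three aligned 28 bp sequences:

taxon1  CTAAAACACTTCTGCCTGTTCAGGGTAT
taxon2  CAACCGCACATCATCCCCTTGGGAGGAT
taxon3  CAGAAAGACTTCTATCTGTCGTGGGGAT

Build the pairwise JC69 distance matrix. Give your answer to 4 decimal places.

taxon1–taxon2: 13/28 sites differ → p ≈ 0.464286, d = −0.75 ln(1 − 0.619048) = 0.723811 ≈ 0.7238.
taxon1–taxon3: 9/28 sites differ → p ≈ 0.321429, d = −0.75 ln(1 − 0.428572) = 0.419713 ≈ 0.4197.
taxon2–taxon3: 14/28 sites differ → p = 0.5, d = −0.75 ln(1 − 0.666667) = 0.823960 ≈ 0.8240.

d(taxon1,taxon2) = 0.7238, d(taxon1,taxon3) = 0.4197, d(taxon2,taxon3) = 0.8240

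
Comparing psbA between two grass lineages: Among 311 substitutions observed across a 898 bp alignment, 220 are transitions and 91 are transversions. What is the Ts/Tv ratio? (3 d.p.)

2.418

R = 220/91 = 2.417582… ≈ 2.418 (to 3 d.p.).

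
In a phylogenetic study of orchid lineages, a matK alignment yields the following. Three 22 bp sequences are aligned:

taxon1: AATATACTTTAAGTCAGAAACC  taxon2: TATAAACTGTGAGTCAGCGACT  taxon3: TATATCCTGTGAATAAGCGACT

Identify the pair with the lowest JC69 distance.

taxon2 and taxon3

taxon1–taxon2: 7/22 differ, p = 0.318, d = 0.414.
taxon1–taxon3: 9/22 differ, p = 0.409, d = 0.591.
taxon2–taxon3: 4/22 differ, p = 0.182, d = 0.208.
The smallest distance is between taxon2 and taxon3.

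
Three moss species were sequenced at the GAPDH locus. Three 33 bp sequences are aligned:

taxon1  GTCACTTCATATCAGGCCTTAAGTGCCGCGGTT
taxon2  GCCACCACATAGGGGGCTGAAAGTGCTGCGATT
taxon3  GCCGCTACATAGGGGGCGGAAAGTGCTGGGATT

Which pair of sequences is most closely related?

taxon1–taxon2: 11/33 differ, p = 0.333, d = 0.441.
taxon1–taxon3: 12/33 differ, p = 0.364, d = 0.497.
taxon2–taxon3: 4/33 differ, p = 0.121, d = 0.132.
The smallest distance is between taxon2 and taxon3.

taxon2 and taxon3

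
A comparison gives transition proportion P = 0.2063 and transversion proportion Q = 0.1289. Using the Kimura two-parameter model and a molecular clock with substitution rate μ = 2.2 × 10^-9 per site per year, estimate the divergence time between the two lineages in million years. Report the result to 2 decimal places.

Under the Kimura two-parameter model, d = −½ ln(1 − 2P − Q) − ¼ ln(1 − 2Q).
1 − 2P − Q = 0.4585, giving −½ ln(0.4585) = 0.389897.
1 − 2Q = 0.7422, giving −¼ ln(0.7422) = 0.074534.
d = 0.389897 + 0.074534 = 0.464431.
Under a molecular clock d = 2μt, so t = d/(2μ) = 0.464431 / (2 × 2.2 × 10^-9) = 105.55 million years.

105.55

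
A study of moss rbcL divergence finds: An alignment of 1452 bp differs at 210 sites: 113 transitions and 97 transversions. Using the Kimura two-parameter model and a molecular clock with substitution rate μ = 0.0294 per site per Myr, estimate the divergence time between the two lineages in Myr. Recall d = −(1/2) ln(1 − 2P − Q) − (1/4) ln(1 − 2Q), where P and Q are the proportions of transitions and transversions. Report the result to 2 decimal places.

P = 113/1452 ≈ 0.077824 and Q = 97/1452 ≈ 0.066804.
Under the Kimura two-parameter model, d = −½ ln(1 − 2P − Q) − ¼ ln(1 − 2Q).
1 − 2P − Q = 0.777548, giving −½ ln(0.777548) = 0.125805.
1 − 2Q = 0.866392, giving −¼ ln(0.866392) = 0.035854.
d = 0.125805 + 0.035854 = 0.161659.
Under a molecular clock d = 2μt, so t = d/(2μ) = 0.161659 / (2 × 0.0294) = 2.75 Myr.

2.75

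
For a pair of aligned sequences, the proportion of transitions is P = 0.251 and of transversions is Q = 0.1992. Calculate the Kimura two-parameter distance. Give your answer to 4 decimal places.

Under the Kimura two-parameter model, d = −½ ln(1 − 2P − Q) − ¼ ln(1 − 2Q).
1 − 2P − Q = 0.2988, giving −½ ln(0.2988) = 0.603990.
1 − 2Q = 0.6016, giving −¼ ln(0.6016) = 0.127041.
d = 0.603990 + 0.127041 = 0.731031.

0.7310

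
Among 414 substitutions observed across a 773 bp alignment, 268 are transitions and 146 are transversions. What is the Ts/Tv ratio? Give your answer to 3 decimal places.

R = 268/146 = 1.835616… ≈ 1.836 (to 3 d.p.).

1.836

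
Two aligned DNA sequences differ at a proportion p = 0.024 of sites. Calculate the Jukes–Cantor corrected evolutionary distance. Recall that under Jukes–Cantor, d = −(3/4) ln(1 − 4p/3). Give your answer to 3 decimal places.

d = −(3/4) ln(1 − 4p/3) = −0.75 ln(1 − 0.032) = −0.75 ln(0.968)
  = −0.75 × (-0.032523) = 0.024392 substitutions/site.

0.024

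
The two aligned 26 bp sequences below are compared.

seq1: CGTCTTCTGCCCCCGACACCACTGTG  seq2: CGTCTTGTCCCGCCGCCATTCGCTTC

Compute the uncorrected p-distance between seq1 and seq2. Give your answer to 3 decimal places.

0.423

The sequences differ at 11 of 26 positions.
p = 11/26 = 0.423076… ≈ 0.423 (to 3 d.p.).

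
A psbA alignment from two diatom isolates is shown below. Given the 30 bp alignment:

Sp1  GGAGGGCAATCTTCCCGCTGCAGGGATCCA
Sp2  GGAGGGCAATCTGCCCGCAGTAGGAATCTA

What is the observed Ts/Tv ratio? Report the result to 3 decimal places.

1.500

Transitions are A↔G and C↔T; transversions are all other mismatches.
Transitions: 3. Transversions: 2.
R = 3/2 = 1.500.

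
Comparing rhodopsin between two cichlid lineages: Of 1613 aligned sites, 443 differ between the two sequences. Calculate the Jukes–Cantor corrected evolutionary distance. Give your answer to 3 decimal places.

0.342

p = 443/1613 ≈ 0.274644.
d = −(3/4) ln(1 − 4p/3) = −0.75 ln(1 − 0.366192) = −0.75 ln(0.633808)
  = −0.75 × (-0.456009) = 0.342007 substitutions/site.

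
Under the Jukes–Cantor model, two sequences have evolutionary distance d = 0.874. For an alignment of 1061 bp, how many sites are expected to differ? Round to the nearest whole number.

Invert JC69: p = (3/4)(1 − e^(−4d/3)) = 0.75 × (1 − e^(-1.165333)) = 0.75 × (1 − 0.311819) = 0.516136.
Expected differing sites = pL ≈ 0.516136 × 1061 = 547.620296 ≈ 548.

548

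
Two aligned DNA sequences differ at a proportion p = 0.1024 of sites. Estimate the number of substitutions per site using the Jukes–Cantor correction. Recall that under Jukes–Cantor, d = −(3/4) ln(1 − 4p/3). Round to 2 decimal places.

d = −(3/4) ln(1 − 4p/3) = −0.75 ln(1 − 0.136533) = −0.75 ln(0.863467)
  = −0.75 × (-0.146800) = 0.110100 substitutions/site.

0.11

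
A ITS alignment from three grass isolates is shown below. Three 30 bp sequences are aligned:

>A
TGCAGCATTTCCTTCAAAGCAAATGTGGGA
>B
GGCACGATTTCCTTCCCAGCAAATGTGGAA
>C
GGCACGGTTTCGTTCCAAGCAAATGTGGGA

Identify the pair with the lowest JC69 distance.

B and C

A–B: 6/30 differ, p = 0.200, d = 0.233.
A–C: 6/30 differ, p = 0.200, d = 0.233.
B–C: 4/30 differ, p = 0.133, d = 0.147.
The smallest distance is between B and C.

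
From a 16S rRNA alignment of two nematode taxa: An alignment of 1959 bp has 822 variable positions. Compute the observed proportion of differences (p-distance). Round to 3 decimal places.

p = 822/1959 = 0.419601… ≈ 0.420 (to 3 d.p.).

0.420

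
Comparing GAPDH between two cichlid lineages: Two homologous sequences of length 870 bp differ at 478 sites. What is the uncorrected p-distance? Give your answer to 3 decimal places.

0.549

p = 478/870 = 0.549425… ≈ 0.549 (to 3 d.p.).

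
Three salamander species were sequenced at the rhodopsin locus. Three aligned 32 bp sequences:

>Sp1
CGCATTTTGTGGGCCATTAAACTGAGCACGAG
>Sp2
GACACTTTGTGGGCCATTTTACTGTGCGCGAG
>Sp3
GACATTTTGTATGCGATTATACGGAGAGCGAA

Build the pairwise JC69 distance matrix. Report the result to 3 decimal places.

Sp1–Sp2: 7/32 sites differ → p = 0.21875, d = −0.75 ln(1 − 0.291667) = 0.258631 ≈ 0.259.
Sp1–Sp3: 10/32 sites differ → p = 0.3125, d = −0.75 ln(1 − 0.416667) = 0.404248 ≈ 0.404.
Sp2–Sp3: 9/32 sites differ → p = 0.28125, d = −0.75 ln(1 − 0.375) = 0.352503 ≈ 0.353.

d(Sp1,Sp2) = 0.259, d(Sp1,Sp3) = 0.404, d(Sp2,Sp3) = 0.353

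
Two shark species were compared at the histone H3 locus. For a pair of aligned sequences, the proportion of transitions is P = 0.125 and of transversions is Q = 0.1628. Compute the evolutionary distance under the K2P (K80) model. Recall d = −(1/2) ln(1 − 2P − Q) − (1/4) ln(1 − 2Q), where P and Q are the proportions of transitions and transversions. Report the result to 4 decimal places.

Under the Kimura two-parameter model, d = −½ ln(1 − 2P − Q) − ¼ ln(1 − 2Q).
1 − 2P − Q = 0.5872, giving −½ ln(0.5872) = 0.266195.
1 − 2Q = 0.6744, giving −¼ ln(0.6744) = 0.098483.
d = 0.266195 + 0.098483 = 0.364678.

0.3647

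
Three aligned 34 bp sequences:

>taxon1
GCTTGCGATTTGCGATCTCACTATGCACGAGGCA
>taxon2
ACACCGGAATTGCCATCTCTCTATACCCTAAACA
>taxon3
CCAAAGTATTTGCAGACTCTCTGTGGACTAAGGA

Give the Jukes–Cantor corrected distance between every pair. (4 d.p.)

d(taxon1,taxon2) = 0.5347, d(taxon1,taxon3) = 0.6655, d(taxon2,taxon3) = 0.5972

taxon1–taxon2: 13/34 sites differ → p ≈ 0.382353, d = −0.75 ln(1 − 0.509804) = 0.534712 ≈ 0.5347.
taxon1–taxon3: 15/34 sites differ → p ≈ 0.441176, d = −0.75 ln(1 − 0.588235) = 0.665477 ≈ 0.6655.
taxon2–taxon3: 14/34 sites differ → p ≈ 0.411765, d = −0.75 ln(1 − 0.54902) = 0.597249 ≈ 0.5972.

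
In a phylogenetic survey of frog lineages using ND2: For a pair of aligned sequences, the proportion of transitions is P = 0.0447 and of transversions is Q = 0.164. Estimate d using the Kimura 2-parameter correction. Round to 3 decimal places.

Under the Kimura two-parameter model, d = −½ ln(1 − 2P − Q) − ¼ ln(1 − 2Q).
1 − 2P − Q = 0.7466, giving −½ ln(0.7466) = 0.146113.
1 − 2Q = 0.672, giving −¼ ln(0.672) = 0.099374.
d = 0.146113 + 0.099374 = 0.245487.

0.245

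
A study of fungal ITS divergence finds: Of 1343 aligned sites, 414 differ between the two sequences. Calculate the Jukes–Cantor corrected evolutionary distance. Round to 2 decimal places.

0.40

p = 414/1343 ≈ 0.308265.
d = −(3/4) ln(1 − 4p/3) = −0.75 ln(1 − 0.41102) = −0.75 ln(0.58898)
  = −0.75 × (-0.529363) = 0.397022 substitutions/site.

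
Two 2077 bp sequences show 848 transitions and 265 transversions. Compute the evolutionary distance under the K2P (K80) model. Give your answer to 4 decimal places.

P = 848/2077 ≈ 0.408281 and Q = 265/2077 ≈ 0.127588.
Under the Kimura two-parameter model, d = −½ ln(1 − 2P − Q) − ¼ ln(1 − 2Q).
1 − 2P − Q = 0.05585, giving −½ ln(0.05585) = 1.442543.
1 − 2Q = 0.744824, giving −¼ ln(0.744824) = 0.073652.
d = 1.442543 + 0.073652 = 1.516195.

1.5162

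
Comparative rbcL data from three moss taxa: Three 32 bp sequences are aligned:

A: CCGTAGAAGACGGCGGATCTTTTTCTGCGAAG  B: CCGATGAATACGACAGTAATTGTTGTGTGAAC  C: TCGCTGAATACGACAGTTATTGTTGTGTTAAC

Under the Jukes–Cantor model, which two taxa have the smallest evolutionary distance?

B and C

A–B: 12/32 differ, p = 0.375, d = 0.520.
A–C: 13/32 differ, p = 0.406, d = 0.585.
B–C: 4/32 differ, p = 0.125, d = 0.137.
The smallest distance is between B and C.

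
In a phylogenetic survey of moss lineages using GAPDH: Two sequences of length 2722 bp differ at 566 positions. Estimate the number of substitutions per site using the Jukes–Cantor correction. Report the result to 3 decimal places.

0.244

p = 566/2722 ≈ 0.207935.
d = −(3/4) ln(1 − 4p/3) = −0.75 ln(1 − 0.277247) = −0.75 ln(0.722753)
  = −0.75 × (-0.324688) = 0.243516 substitutions/site.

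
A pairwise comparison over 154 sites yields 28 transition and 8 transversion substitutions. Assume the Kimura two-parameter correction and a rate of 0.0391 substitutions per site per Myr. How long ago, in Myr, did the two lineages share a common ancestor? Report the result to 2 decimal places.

P = 28/154 ≈ 0.181818 and Q = 8/154 ≈ 0.051948.
Under the Kimura two-parameter model, d = −½ ln(1 − 2P − Q) − ¼ ln(1 − 2Q).
1 − 2P − Q = 0.584416, giving −½ ln(0.584416) = 0.268571.
1 − 2Q = 0.896104, giving −¼ ln(0.896104) = 0.027425.
d = 0.268571 + 0.027425 = 0.295996.
Under a molecular clock d = 2μt, so t = d/(2μ) = 0.295996 / (2 × 0.0391) = 3.79 Myr.

3.79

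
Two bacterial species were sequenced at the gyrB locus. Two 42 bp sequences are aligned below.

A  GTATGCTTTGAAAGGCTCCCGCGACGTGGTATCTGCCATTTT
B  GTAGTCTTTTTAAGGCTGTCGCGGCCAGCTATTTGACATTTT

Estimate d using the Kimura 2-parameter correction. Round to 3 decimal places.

Of 42 sites, 3 differences are transitions and 9 are transversions, so P = 3/42 ≈ 0.071429 and Q = 9/42 ≈ 0.214286.
Under the Kimura two-parameter model, d = −½ ln(1 − 2P − Q) − ¼ ln(1 − 2Q).
1 − 2P − Q = 0.642856, giving −½ ln(0.642856) = 0.220917.
1 − 2Q = 0.571428, giving −¼ ln(0.571428) = 0.139904.
d = 0.220917 + 0.139904 = 0.360821.

0.361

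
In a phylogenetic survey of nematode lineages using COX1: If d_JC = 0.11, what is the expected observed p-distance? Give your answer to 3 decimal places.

p = (3/4)(1 − e^(−4d/3)) = 0.75 × (1 − e^(-0.146667)) = 0.75 × (1 − 0.863582) = 0.102314.

0.102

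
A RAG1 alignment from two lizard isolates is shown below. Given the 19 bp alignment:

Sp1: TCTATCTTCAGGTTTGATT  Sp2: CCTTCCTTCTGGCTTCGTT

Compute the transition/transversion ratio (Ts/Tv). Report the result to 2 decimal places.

Transitions are A↔G and C↔T; transversions are all other mismatches.
Transitions: 4. Transversions: 3.
R = 4/3 = 1.333333… ≈ 1.33 (to 2 d.p.).

1.33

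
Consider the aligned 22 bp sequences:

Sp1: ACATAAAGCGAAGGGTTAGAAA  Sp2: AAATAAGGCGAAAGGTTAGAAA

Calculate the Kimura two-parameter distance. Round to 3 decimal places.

0.153

Of 22 sites, 2 differences are transitions and 1 are transversions, so P = 2/22 ≈ 0.090909 and Q = 1/22 ≈ 0.045455.
Under the Kimura two-parameter model, d = −½ ln(1 − 2P − Q) − ¼ ln(1 − 2Q).
1 − 2P − Q = 0.772727, giving −½ ln(0.772727) = 0.128915.
1 − 2Q = 0.90909, giving −¼ ln(0.90909) = 0.023828.
d = 0.128915 + 0.023828 = 0.152743.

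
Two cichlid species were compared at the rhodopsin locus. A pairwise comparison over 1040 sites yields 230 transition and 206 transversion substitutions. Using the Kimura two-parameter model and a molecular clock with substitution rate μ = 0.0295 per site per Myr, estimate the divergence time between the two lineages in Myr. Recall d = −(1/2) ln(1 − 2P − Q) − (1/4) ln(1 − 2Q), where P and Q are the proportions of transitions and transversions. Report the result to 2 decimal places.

10.80

P = 230/1040 ≈ 0.221154 and Q = 206/1040 ≈ 0.198077.
Under the Kimura two-parameter model, d = −½ ln(1 − 2P − Q) − ¼ ln(1 − 2Q).
1 − 2P − Q = 0.359615, giving −½ ln(0.359615) = 0.511361.
1 − 2Q = 0.603846, giving −¼ ln(0.603846) = 0.126109.
d = 0.511361 + 0.126109 = 0.637470.
Under a molecular clock d = 2μt, so t = d/(2μ) = 0.637470 / (2 × 0.0295) = 10.80 Myr.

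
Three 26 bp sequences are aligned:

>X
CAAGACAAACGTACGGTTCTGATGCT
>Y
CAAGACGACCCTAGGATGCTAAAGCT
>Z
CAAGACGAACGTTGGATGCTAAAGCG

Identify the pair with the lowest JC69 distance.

Y and Z

X–Y: 8/26 differ, p = 0.308, d = 0.396.
X–Z: 8/26 differ, p = 0.308, d = 0.396.
Y–Z: 4/26 differ, p = 0.154, d = 0.172.
The smallest distance is between Y and Z.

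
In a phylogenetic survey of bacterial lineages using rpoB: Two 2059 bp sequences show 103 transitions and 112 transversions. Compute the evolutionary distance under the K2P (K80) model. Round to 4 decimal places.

P = 103/2059 ≈ 0.050024 and Q = 112/2059 ≈ 0.054395.
Under the Kimura two-parameter model, d = −½ ln(1 − 2P − Q) − ¼ ln(1 − 2Q).
1 − 2P − Q = 0.845557, giving −½ ln(0.845557) = 0.083880.
1 − 2Q = 0.89121, giving −¼ ln(0.89121) = 0.028794.
d = 0.083880 + 0.028794 = 0.112674.

0.1127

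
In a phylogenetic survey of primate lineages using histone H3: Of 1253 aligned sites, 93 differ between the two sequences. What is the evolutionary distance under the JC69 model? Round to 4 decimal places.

0.0782

p = 93/1253 ≈ 0.074222.
d = −(3/4) ln(1 − 4p/3) = −0.75 ln(1 − 0.098963) = −0.75 ln(0.901037)
  = −0.75 × (-0.104209) = 0.078157 substitutions/site.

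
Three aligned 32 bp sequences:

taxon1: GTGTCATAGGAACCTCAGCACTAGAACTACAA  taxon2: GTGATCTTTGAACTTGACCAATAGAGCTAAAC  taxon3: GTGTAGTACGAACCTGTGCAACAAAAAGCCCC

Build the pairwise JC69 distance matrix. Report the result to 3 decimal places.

taxon1–taxon2: 12/32 sites differ → p = 0.375, d = −0.75 ln(1 − 0.5) = 0.519860 ≈ 0.520.
taxon1–taxon3: 13/32 sites differ → p = 0.40625, d = −0.75 ln(1 − 0.541667) = 0.585119 ≈ 0.585.
taxon2–taxon3: 16/32 sites differ → p = 0.5, d = −0.75 ln(1 − 0.666667) = 0.823960 ≈ 0.824.

d(taxon1,taxon2) = 0.520, d(taxon1,taxon3) = 0.585, d(taxon2,taxon3) = 0.824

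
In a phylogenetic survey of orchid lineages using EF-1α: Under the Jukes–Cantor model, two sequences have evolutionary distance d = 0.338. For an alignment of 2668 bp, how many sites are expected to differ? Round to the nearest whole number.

Invert JC69: p = (3/4)(1 − e^(−4d/3)) = 0.75 × (1 − e^(-0.450667)) = 0.75 × (1 − 0.637203) = 0.272098.
Expected differing sites = pL ≈ 0.272098 × 2668 = 725.957464 ≈ 726.

726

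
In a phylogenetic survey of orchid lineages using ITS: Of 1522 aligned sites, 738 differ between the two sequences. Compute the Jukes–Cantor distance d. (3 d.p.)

0.780

p = 738/1522 ≈ 0.484888.
d = −(3/4) ln(1 − 4p/3) = −0.75 ln(1 − 0.646517) = −0.75 ln(0.353483)
  = −0.75 × (-1.039920) = 0.779940 substitutions/site.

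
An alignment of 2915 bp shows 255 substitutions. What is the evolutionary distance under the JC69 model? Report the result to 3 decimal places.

0.093

p = 255/2915 ≈ 0.087479.
d = −(3/4) ln(1 − 4p/3) = −0.75 ln(1 − 0.116639) = −0.75 ln(0.883361)
  = −0.75 × (-0.124021) = 0.093016 substitutions/site.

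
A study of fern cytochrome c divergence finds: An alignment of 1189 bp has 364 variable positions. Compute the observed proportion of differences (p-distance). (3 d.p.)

0.306

p = 364/1189 = 0.306139… ≈ 0.306 (to 3 d.p.).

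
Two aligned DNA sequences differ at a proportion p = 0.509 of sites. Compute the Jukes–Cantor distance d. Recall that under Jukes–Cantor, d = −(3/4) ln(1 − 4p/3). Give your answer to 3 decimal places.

0.851

d = −(3/4) ln(1 − 4p/3) = −0.75 ln(1 − 0.678667) = −0.75 ln(0.321333)
  = −0.75 × (-1.135277) = 0.851458 substitutions/site.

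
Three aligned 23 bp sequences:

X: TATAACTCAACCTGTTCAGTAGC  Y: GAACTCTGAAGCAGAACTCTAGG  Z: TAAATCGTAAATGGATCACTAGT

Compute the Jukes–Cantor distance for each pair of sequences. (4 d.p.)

X–Y: 12/23 sites differ → p ≈ 0.521739, d = −0.75 ln(1 − 0.695652) = 0.892188 ≈ 0.8922.
X–Z: 10/23 sites differ → p ≈ 0.434783, d = −0.75 ln(1 − 0.579711) = 0.650110 ≈ 0.6501.
Y–Z: 10/23 sites differ → p ≈ 0.434783, d = −0.75 ln(1 − 0.579711) = 0.650110 ≈ 0.6501.

d(X,Y) = 0.8922, d(X,Z) = 0.6501, d(Y,Z) = 0.6501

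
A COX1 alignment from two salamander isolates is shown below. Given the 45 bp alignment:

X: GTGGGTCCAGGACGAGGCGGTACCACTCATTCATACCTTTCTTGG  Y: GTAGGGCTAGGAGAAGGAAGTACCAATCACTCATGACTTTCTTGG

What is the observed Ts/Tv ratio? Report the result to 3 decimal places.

1.200

Transitions are A↔G and C↔T; transversions are all other mismatches.
Transitions: 6. Transversions: 5.
R = 6/5 = 1.200.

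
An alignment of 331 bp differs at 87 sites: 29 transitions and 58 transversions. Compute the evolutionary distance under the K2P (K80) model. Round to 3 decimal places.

P = 29/331 ≈ 0.087613 and Q = 58/331 ≈ 0.175227.
Under the Kimura two-parameter model, d = −½ ln(1 − 2P − Q) − ¼ ln(1 − 2Q).
1 − 2P − Q = 0.649547, giving −½ ln(0.649547) = 0.215740.
1 − 2Q = 0.649546, giving −¼ ln(0.649546) = 0.107870.
d = 0.215740 + 0.107870 = 0.323610.

0.324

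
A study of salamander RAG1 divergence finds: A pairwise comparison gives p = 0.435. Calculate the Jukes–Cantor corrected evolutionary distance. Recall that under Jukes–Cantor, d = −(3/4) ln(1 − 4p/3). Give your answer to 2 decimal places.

0.65

d = −(3/4) ln(1 − 4p/3) = −0.75 ln(1 − 0.58) = −0.75 ln(0.42)
  = −0.75 × (-0.867501) = 0.650626 substitutions/site.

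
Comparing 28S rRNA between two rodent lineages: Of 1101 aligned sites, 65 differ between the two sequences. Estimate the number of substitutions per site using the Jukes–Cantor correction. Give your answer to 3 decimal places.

p = 65/1101 ≈ 0.059037.
d = −(3/4) ln(1 − 4p/3) = −0.75 ln(1 − 0.078716) = −0.75 ln(0.921284)
  = −0.75 × (-0.081987) = 0.061490 substitutions/site.

0.061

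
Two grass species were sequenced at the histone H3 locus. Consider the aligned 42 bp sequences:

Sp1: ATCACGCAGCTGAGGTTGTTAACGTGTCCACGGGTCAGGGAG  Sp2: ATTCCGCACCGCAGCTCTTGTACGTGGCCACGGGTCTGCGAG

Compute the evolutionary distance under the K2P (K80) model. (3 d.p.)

0.406

Of 42 sites, 2 differences are transitions and 11 are transversions, so P = 2/42 ≈ 0.047619 and Q = 11/42 ≈ 0.261905.
Under the Kimura two-parameter model, d = −½ ln(1 − 2P − Q) − ¼ ln(1 − 2Q).
1 − 2P − Q = 0.642857, giving −½ ln(0.642857) = 0.220916.
1 − 2Q = 0.47619, giving −¼ ln(0.47619) = 0.185485.
d = 0.220916 + 0.185485 = 0.406401.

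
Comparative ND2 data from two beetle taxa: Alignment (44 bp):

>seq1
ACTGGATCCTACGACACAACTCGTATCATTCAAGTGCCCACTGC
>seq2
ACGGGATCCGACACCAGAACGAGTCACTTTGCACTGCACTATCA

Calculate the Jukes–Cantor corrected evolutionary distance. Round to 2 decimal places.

The sequences differ at 18 of 44 sites, so p = 18/44 ≈ 0.409091.
d = −(3/4) ln(1 − 4p/3) = −0.75 ln(1 − 0.545455) = −0.75 ln(0.454545)
  = −0.75 × (-0.788458) = 0.591344 substitutions/site.

0.59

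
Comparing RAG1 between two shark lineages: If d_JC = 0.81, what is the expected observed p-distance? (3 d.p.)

p = (3/4)(1 − e^(−4d/3)) = 0.75 × (1 − e^(-1.08)) = 0.75 × (1 − 0.339596) = 0.495303.

0.495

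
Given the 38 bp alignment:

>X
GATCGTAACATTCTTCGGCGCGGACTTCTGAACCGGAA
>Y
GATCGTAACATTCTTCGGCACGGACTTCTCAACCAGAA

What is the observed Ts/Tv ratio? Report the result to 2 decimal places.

2.00

Transitions are A↔G and C↔T; transversions are all other mismatches.
Transitions: 2. Transversions: 1.
R = 2/1 = 2.00.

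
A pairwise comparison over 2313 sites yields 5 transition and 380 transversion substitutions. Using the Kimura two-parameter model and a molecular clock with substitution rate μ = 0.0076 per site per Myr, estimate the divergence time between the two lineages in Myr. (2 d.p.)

P = 5/2313 ≈ 0.002162 and Q = 380/2313 ≈ 0.164289.
Under the Kimura two-parameter model, d = −½ ln(1 − 2P − Q) − ¼ ln(1 − 2Q).
1 − 2P − Q = 0.831387, giving −½ ln(0.831387) = 0.092330.
1 − 2Q = 0.671422, giving −¼ ln(0.671422) = 0.099589.
d = 0.092330 + 0.099589 = 0.191919.
Under a molecular clock d = 2μt, so t = d/(2μ) = 0.191919 / (2 × 0.0076) = 12.63 Myr.

12.63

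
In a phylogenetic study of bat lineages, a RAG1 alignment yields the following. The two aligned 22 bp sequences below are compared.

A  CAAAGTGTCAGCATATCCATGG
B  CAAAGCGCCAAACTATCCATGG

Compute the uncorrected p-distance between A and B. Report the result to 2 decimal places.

0.23

The sequences differ at 5 of 22 positions (sites 6, 8, 11, 12, 13).
p = 5/22 = 0.227272… ≈ 0.23 (to 2 d.p.).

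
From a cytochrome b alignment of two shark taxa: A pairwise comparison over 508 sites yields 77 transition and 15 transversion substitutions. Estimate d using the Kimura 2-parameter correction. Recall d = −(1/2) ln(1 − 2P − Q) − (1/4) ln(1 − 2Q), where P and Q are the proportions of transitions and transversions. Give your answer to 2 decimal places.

P = 77/508 ≈ 0.151575 and Q = 15/508 ≈ 0.029528.
Under the Kimura two-parameter model, d = −½ ln(1 − 2P − Q) − ¼ ln(1 − 2Q).
1 − 2P − Q = 0.667322, giving −½ ln(0.667322) = 0.202241.
1 − 2Q = 0.940944, giving −¼ ln(0.940944) = 0.015218.
d = 0.202241 + 0.015218 = 0.217459.

0.22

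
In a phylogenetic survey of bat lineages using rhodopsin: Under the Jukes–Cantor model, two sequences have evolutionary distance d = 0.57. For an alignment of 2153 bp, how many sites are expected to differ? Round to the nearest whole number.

860

Invert JC69: p = (3/4)(1 − e^(−4d/3)) = 0.75 × (1 − e^(-0.76)) = 0.75 × (1 − 0.467666) = 0.399251.
Expected differing sites = pL ≈ 0.399251 × 2153 = 859.587403 ≈ 860.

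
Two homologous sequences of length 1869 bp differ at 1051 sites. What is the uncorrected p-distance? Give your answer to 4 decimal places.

0.5623

p = 1051/1869 = 0.562332… ≈ 0.5623 (to 4 d.p.).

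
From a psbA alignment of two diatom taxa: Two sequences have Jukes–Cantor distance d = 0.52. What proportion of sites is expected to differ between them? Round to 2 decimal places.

p = (3/4)(1 − e^(−4d/3)) = 0.75 × (1 − e^(-0.693333)) = 0.75 × (1 − 0.499907) = 0.375070.

0.38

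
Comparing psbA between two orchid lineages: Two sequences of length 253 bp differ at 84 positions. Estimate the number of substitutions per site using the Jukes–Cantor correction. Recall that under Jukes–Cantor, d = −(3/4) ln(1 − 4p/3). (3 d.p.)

0.438

p = 84/253 ≈ 0.332016.
d = −(3/4) ln(1 − 4p/3) = −0.75 ln(1 − 0.442688) = −0.75 ln(0.557312)
  = −0.75 × (-0.584630) = 0.438473 substitutions/site.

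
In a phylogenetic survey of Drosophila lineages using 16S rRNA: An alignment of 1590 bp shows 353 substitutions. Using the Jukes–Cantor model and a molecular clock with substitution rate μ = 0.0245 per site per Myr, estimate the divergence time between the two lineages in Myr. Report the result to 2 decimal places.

p = 353/1590 ≈ 0.222013.
d = −(3/4) ln(1 − 4p/3) = −0.75 ln(1 − 0.296017) = −0.75 ln(0.703983)
  = −0.75 × (-0.351001) = 0.263251 substitutions/site.
Under a molecular clock d = 2μt, so t = d/(2μ) = 0.263251 / (2 × 0.0245) = 5.37 Myr.

5.37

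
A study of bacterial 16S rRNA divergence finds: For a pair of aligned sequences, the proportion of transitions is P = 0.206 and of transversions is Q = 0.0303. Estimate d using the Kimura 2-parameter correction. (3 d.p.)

0.308

Under the Kimura two-parameter model, d = −½ ln(1 − 2P − Q) − ¼ ln(1 − 2Q).
1 − 2P − Q = 0.5577, giving −½ ln(0.5577) = 0.291967.
1 − 2Q = 0.9394, giving −¼ ln(0.9394) = 0.015628.
d = 0.291967 + 0.015628 = 0.307595.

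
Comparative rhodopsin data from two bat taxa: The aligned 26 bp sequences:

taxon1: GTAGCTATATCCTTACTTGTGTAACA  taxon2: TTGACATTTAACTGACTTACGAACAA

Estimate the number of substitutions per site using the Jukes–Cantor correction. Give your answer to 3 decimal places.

0.949

The sequences differ at 14 of 26 sites, so p = 14/26 ≈ 0.538462.
d = −(3/4) ln(1 − 4p/3) = −0.75 ln(1 − 0.717949) = −0.75 ln(0.282051)
  = −0.75 × (-1.265667) = 0.949250 substitutions/site.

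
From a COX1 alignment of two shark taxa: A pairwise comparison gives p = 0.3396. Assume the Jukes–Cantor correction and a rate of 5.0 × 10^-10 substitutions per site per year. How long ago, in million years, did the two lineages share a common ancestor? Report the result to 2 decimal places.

452.21

d = −(3/4) ln(1 − 4p/3) = −0.75 ln(1 − 0.4528) = −0.75 ln(0.5472)
  = −0.75 × (-0.602941) = 0.452206 substitutions/site.
Under a molecular clock d = 2μt, so t = d/(2μ) = 0.452206 / (2 × 5.0 × 10^-10) = 452.21 million years.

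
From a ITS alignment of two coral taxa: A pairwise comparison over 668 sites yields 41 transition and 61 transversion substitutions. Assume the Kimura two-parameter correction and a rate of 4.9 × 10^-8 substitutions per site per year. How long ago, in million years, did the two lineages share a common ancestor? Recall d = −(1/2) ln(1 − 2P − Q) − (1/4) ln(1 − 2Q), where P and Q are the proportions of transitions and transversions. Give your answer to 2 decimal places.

1.74

P = 41/668 ≈ 0.061377 and Q = 61/668 ≈ 0.091317.
Under the Kimura two-parameter model, d = −½ ln(1 − 2P − Q) − ¼ ln(1 − 2Q).
1 − 2P − Q = 0.785929, giving −½ ln(0.785929) = 0.120444.
1 − 2Q = 0.817366, giving −¼ ln(0.817366) = 0.050417.
d = 0.120444 + 0.050417 = 0.170861.
Under a molecular clock d = 2μt, so t = d/(2μ) = 0.170861 / (2 × 4.9 × 10^-8) = 1.74 million years.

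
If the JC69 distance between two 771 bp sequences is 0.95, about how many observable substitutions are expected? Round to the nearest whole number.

415

Invert JC69: p = (3/4)(1 − e^(−4d/3)) = 0.75 × (1 − e^(-1.266667)) = 0.75 × (1 − 0.281769) = 0.538673.
Expected differing sites = pL ≈ 0.538673 × 771 = 415.316883 ≈ 415.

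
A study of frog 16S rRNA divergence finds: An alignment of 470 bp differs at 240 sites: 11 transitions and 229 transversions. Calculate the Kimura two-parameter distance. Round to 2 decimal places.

1.30

P = 11/470 ≈ 0.023404 and Q = 229/470 ≈ 0.487234.
Under the Kimura two-parameter model, d = −½ ln(1 − 2P − Q) − ¼ ln(1 − 2Q).
1 − 2P − Q = 0.465958, giving −½ ln(0.465958) = 0.381830.
1 − 2Q = 0.025532, giving −¼ ln(0.025532) = 0.916956.
d = 0.381830 + 0.916956 = 1.298786.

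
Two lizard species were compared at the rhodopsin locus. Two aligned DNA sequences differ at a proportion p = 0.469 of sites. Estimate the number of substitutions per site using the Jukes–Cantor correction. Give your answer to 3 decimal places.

0.736

d = −(3/4) ln(1 − 4p/3) = −0.75 ln(1 − 0.625333) = −0.75 ln(0.374667)
  = −0.75 × (-0.981718) = 0.736289 substitutions/site.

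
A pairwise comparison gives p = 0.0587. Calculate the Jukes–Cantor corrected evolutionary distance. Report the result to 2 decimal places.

0.06

d = −(3/4) ln(1 − 4p/3) = −0.75 ln(1 − 0.078267) = −0.75 ln(0.921733)
  = −0.75 × (-0.081500) = 0.061125 substitutions/site.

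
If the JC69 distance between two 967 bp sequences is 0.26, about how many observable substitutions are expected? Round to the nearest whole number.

Invert JC69: p = (3/4)(1 − e^(−4d/3)) = 0.75 × (1 − e^(-0.346667)) = 0.75 × (1 − 0.707041) = 0.219719.
Expected differing sites = pL ≈ 0.219719 × 967 = 212.468273 ≈ 212.

212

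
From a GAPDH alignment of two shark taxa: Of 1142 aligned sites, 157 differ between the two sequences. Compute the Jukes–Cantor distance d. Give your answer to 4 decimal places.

p = 157/1142 ≈ 0.137478.
d = −(3/4) ln(1 − 4p/3) = −0.75 ln(1 − 0.183304) = −0.75 ln(0.816696)
  = −0.75 × (-0.202488) = 0.151866 substitutions/site.

0.1519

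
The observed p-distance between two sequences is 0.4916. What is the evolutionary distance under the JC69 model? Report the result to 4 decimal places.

0.7992

d = −(3/4) ln(1 − 4p/3) = −0.75 ln(1 − 0.655467) = −0.75 ln(0.344533)
  = −0.75 × (-1.065565) = 0.799174 substitutions/site.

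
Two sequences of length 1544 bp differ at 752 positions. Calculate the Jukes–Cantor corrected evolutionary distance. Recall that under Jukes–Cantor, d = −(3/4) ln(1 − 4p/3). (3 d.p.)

0.786

p = 752/1544 ≈ 0.487047.
d = −(3/4) ln(1 − 4p/3) = −0.75 ln(1 − 0.649396) = −0.75 ln(0.350604)
  = −0.75 × (-1.048098) = 0.786074 substitutions/site.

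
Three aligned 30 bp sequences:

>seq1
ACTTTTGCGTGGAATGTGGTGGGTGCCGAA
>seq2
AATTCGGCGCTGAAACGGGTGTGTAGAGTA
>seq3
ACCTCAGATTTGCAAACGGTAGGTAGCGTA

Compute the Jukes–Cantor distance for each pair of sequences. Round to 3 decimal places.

d(seq1,seq2) = 0.647, d(seq1,seq3) = 0.730, d(seq2,seq3) = 0.572

seq1–seq2: 13/30 sites differ → p ≈ 0.433333, d = −0.75 ln(1 − 0.577777) = 0.646666 ≈ 0.647.
seq1–seq3: 14/30 sites differ → p ≈ 0.466667, d = −0.75 ln(1 − 0.622223) = 0.730088 ≈ 0.730.
seq2–seq3: 12/30 sites differ → p = 0.4, d = −0.75 ln(1 − 0.533333) = 0.571605 ≈ 0.572.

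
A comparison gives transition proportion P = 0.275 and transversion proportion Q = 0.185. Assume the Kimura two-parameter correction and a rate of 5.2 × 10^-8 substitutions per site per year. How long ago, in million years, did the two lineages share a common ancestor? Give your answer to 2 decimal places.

Under the Kimura two-parameter model, d = −½ ln(1 − 2P − Q) − ¼ ln(1 − 2Q).
1 − 2P − Q = 0.265, giving −½ ln(0.265) = 0.664013.
1 − 2Q = 0.63, giving −¼ ln(0.63) = 0.115509.
d = 0.664013 + 0.115509 = 0.779522.
Under a molecular clock d = 2μt, so t = d/(2μ) = 0.779522 / (2 × 5.2 × 10^-8) = 7.50 million years.

7.50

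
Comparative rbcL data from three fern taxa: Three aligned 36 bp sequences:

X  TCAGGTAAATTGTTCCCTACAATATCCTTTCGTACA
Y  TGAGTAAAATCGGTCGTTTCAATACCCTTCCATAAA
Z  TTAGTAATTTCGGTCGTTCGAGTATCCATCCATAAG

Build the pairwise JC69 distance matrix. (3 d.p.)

X–Y: 12/36 sites differ → p ≈ 0.333333, d = −0.75 ln(1 − 0.444444) = 0.440839 ≈ 0.441.
X–Z: 17/36 sites differ → p ≈ 0.472222, d = −0.75 ln(1 − 0.629629) = 0.744938 ≈ 0.745.
Y–Z: 9/36 sites differ → p = 0.25, d = −0.75 ln(1 − 0.333333) = 0.304098 ≈ 0.304.

d(X,Y) = 0.441, d(X,Z) = 0.745, d(Y,Z) = 0.304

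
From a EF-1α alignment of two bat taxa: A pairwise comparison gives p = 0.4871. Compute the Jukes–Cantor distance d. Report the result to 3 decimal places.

d = −(3/4) ln(1 − 4p/3) = −0.75 ln(1 − 0.649467) = −0.75 ln(0.350533)
  = −0.75 × (-1.048300) = 0.786225 substitutions/site.

0.786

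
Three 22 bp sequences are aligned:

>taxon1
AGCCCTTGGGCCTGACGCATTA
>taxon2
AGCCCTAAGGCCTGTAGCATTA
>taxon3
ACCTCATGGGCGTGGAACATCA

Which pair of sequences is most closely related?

taxon1 and taxon2

taxon1–taxon2: 4/22 differ, p = 0.182, d = 0.208.
taxon1–taxon3: 8/22 differ, p = 0.364, d = 0.497.
taxon2–taxon3: 9/22 differ, p = 0.409, d = 0.591.
The smallest distance is between taxon1 and taxon2.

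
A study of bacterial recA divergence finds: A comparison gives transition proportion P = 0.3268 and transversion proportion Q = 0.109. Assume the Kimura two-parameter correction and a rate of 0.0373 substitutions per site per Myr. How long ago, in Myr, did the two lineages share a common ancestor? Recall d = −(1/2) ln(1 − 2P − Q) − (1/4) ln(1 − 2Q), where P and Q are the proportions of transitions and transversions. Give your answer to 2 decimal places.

10.46

Under the Kimura two-parameter model, d = −½ ln(1 − 2P − Q) − ¼ ln(1 − 2Q).
1 − 2P − Q = 0.2374, giving −½ ln(0.2374) = 0.719004.
1 − 2Q = 0.782, giving −¼ ln(0.782) = 0.061475.
d = 0.719004 + 0.061475 = 0.780479.
Under a molecular clock d = 2μt, so t = d/(2μ) = 0.780479 / (2 × 0.0373) = 10.46 Myr.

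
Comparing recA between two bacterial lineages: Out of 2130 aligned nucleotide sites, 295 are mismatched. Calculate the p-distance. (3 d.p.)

0.138

p = 295/2130 = 0.138497… ≈ 0.138 (to 3 d.p.).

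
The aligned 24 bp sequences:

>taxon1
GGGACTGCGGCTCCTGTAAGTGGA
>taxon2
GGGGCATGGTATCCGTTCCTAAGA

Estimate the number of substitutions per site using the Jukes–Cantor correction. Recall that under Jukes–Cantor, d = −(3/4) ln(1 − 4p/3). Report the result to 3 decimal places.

0.961

The sequences differ at 13 of 24 sites, so p = 13/24 ≈ 0.541667.
d = −(3/4) ln(1 − 4p/3) = −0.75 ln(1 − 0.722223) = −0.75 ln(0.277777)
  = −0.75 × (-1.280937) = 0.960703 substitutions/site.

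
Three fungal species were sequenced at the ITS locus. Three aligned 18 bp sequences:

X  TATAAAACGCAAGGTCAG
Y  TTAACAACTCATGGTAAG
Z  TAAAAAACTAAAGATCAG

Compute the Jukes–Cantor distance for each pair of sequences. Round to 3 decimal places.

d(X,Y) = 0.441, d(X,Z) = 0.264, d(Y,Z) = 0.441

X–Y: 6/18 sites differ → p ≈ 0.333333, d = −0.75 ln(1 − 0.444444) = 0.440839 ≈ 0.441.
X–Z: 4/18 sites differ → p ≈ 0.222222, d = −0.75 ln(1 − 0.296296) = 0.263548 ≈ 0.264.
Y–Z: 6/18 sites differ → p ≈ 0.333333, d = −0.75 ln(1 − 0.444444) = 0.440839 ≈ 0.441.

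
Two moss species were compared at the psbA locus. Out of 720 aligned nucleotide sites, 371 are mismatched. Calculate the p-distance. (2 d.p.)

0.52

p = 371/720 = 0.515277… ≈ 0.52 (to 2 d.p.).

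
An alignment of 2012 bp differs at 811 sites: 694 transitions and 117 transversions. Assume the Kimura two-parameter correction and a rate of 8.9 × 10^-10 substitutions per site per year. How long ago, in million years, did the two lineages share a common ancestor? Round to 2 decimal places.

P = 694/2012 ≈ 0.34493 and Q = 117/2012 ≈ 0.058151.
Under the Kimura two-parameter model, d = −½ ln(1 − 2P − Q) − ¼ ln(1 − 2Q).
1 − 2P − Q = 0.251989, giving −½ ln(0.251989) = 0.689185.
1 − 2Q = 0.883698, giving −¼ ln(0.883698) = 0.030910.
d = 0.689185 + 0.030910 = 0.720095.
Under a molecular clock d = 2μt, so t = d/(2μ) = 0.720095 / (2 × 8.9 × 10^-10) = 404.55 million years.

404.55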